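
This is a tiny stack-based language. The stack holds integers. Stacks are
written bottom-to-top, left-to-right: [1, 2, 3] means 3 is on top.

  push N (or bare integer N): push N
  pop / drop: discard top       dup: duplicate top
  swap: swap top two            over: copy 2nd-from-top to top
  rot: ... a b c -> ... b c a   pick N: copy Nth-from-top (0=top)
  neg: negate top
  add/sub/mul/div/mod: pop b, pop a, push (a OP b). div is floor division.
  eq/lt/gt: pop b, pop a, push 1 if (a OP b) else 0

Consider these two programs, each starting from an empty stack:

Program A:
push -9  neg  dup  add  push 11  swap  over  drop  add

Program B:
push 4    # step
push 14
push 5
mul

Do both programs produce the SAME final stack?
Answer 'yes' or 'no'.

Program A trace:
  After 'push -9': [-9]
  After 'neg': [9]
  After 'dup': [9, 9]
  After 'add': [18]
  After 'push 11': [18, 11]
  After 'swap': [11, 18]
  After 'over': [11, 18, 11]
  After 'drop': [11, 18]
  After 'add': [29]
Program A final stack: [29]

Program B trace:
  After 'push 4': [4]
  After 'push 14': [4, 14]
  After 'push 5': [4, 14, 5]
  After 'mul': [4, 70]
Program B final stack: [4, 70]
Same: no

Answer: no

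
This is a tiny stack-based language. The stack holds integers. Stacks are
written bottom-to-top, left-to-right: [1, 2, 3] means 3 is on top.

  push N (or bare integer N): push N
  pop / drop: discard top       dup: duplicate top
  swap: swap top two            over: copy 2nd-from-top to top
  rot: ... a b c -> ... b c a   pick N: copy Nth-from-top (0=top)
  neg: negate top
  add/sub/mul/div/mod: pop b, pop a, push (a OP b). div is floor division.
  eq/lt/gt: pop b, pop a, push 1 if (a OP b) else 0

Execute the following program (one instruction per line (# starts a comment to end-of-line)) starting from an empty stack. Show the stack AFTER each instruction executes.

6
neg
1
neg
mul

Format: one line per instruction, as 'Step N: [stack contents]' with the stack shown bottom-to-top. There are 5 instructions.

Step 1: [6]
Step 2: [-6]
Step 3: [-6, 1]
Step 4: [-6, -1]
Step 5: [6]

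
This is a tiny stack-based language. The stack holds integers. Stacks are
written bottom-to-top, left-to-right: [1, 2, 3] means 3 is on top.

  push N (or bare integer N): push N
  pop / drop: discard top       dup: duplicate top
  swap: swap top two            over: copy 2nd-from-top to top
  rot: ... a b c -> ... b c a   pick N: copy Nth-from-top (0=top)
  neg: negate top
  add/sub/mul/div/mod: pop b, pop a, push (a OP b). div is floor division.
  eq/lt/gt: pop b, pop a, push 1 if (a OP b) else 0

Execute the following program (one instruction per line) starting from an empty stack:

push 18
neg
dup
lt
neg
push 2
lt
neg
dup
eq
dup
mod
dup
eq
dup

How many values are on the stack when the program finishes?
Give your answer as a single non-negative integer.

After 'push 18': stack = [18] (depth 1)
After 'neg': stack = [-18] (depth 1)
After 'dup': stack = [-18, -18] (depth 2)
After 'lt': stack = [0] (depth 1)
After 'neg': stack = [0] (depth 1)
After 'push 2': stack = [0, 2] (depth 2)
After 'lt': stack = [1] (depth 1)
After 'neg': stack = [-1] (depth 1)
After 'dup': stack = [-1, -1] (depth 2)
After 'eq': stack = [1] (depth 1)
After 'dup': stack = [1, 1] (depth 2)
After 'mod': stack = [0] (depth 1)
After 'dup': stack = [0, 0] (depth 2)
After 'eq': stack = [1] (depth 1)
After 'dup': stack = [1, 1] (depth 2)

Answer: 2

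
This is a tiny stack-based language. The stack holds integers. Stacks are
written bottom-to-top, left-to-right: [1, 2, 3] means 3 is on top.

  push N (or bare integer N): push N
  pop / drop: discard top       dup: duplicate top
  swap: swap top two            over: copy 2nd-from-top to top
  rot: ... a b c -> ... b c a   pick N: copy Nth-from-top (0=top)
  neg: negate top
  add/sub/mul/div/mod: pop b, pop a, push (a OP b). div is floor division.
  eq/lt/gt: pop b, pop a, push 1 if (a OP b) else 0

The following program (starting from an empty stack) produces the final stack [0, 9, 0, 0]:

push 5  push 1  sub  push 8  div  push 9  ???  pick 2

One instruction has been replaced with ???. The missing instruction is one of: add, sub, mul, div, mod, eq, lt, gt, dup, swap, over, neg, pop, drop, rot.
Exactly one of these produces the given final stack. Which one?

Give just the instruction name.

Answer: over

Derivation:
Stack before ???: [0, 9]
Stack after ???:  [0, 9, 0]
The instruction that transforms [0, 9] -> [0, 9, 0] is: over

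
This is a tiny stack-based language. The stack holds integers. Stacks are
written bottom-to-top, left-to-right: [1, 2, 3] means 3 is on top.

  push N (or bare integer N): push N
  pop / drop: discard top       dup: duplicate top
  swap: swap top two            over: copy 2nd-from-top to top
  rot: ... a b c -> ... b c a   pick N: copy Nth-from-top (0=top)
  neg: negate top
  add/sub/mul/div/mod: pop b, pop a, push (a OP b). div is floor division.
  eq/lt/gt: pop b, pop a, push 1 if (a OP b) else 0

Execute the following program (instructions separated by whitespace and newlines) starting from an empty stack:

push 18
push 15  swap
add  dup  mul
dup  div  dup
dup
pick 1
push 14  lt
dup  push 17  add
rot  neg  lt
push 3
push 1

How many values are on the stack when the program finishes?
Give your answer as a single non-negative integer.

Answer: 6

Derivation:
After 'push 18': stack = [18] (depth 1)
After 'push 15': stack = [18, 15] (depth 2)
After 'swap': stack = [15, 18] (depth 2)
After 'add': stack = [33] (depth 1)
After 'dup': stack = [33, 33] (depth 2)
After 'mul': stack = [1089] (depth 1)
After 'dup': stack = [1089, 1089] (depth 2)
After 'div': stack = [1] (depth 1)
After 'dup': stack = [1, 1] (depth 2)
After 'dup': stack = [1, 1, 1] (depth 3)
  ...
After 'push 14': stack = [1, 1, 1, 1, 14] (depth 5)
After 'lt': stack = [1, 1, 1, 1] (depth 4)
After 'dup': stack = [1, 1, 1, 1, 1] (depth 5)
After 'push 17': stack = [1, 1, 1, 1, 1, 17] (depth 6)
After 'add': stack = [1, 1, 1, 1, 18] (depth 5)
After 'rot': stack = [1, 1, 1, 18, 1] (depth 5)
After 'neg': stack = [1, 1, 1, 18, -1] (depth 5)
After 'lt': stack = [1, 1, 1, 0] (depth 4)
After 'push 3': stack = [1, 1, 1, 0, 3] (depth 5)
After 'push 1': stack = [1, 1, 1, 0, 3, 1] (depth 6)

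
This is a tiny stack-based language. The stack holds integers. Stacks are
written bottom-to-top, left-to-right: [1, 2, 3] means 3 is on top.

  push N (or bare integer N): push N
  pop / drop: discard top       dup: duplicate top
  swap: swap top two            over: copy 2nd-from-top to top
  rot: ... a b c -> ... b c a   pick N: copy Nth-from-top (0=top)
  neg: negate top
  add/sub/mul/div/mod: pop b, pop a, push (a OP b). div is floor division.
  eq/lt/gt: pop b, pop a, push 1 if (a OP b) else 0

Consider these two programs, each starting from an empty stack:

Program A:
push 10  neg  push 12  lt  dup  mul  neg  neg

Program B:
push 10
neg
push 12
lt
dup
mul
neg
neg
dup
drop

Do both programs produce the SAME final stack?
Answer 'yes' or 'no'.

Answer: yes

Derivation:
Program A trace:
  After 'push 10': [10]
  After 'neg': [-10]
  After 'push 12': [-10, 12]
  After 'lt': [1]
  After 'dup': [1, 1]
  After 'mul': [1]
  After 'neg': [-1]
  After 'neg': [1]
Program A final stack: [1]

Program B trace:
  After 'push 10': [10]
  After 'neg': [-10]
  After 'push 12': [-10, 12]
  After 'lt': [1]
  After 'dup': [1, 1]
  After 'mul': [1]
  After 'neg': [-1]
  After 'neg': [1]
  After 'dup': [1, 1]
  After 'drop': [1]
Program B final stack: [1]
Same: yes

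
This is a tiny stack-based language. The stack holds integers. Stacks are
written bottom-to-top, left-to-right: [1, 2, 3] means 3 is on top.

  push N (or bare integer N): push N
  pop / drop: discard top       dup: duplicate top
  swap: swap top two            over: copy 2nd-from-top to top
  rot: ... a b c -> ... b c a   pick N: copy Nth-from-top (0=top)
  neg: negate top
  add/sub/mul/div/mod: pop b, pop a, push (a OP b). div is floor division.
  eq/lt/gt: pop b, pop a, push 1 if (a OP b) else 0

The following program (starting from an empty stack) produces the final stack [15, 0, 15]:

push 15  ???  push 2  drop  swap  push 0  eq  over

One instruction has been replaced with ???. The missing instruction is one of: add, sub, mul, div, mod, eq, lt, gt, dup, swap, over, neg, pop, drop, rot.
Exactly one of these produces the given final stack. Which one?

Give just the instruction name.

Stack before ???: [15]
Stack after ???:  [15, 15]
The instruction that transforms [15] -> [15, 15] is: dup

Answer: dup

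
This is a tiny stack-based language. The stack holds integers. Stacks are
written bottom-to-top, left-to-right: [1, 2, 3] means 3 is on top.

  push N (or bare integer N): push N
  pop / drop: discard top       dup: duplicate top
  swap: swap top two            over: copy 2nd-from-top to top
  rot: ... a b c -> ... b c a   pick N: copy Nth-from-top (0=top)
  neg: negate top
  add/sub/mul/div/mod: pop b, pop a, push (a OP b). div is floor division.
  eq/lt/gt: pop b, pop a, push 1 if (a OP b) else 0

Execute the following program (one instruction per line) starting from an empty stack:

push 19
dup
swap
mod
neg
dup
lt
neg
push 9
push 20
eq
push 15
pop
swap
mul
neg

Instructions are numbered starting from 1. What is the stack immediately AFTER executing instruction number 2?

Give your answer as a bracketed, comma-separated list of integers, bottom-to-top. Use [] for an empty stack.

Answer: [19, 19]

Derivation:
Step 1 ('push 19'): [19]
Step 2 ('dup'): [19, 19]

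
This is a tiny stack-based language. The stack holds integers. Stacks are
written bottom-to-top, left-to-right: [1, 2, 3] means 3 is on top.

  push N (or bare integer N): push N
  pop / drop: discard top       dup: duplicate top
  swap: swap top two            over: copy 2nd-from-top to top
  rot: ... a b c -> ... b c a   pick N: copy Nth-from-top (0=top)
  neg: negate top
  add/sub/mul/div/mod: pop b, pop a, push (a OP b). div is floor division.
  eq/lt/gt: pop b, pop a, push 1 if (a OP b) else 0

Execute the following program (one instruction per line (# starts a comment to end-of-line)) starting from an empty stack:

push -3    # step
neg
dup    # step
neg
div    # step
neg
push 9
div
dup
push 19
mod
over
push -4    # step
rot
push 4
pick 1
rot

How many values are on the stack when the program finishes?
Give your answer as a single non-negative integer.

Answer: 6

Derivation:
After 'push -3': stack = [-3] (depth 1)
After 'neg': stack = [3] (depth 1)
After 'dup': stack = [3, 3] (depth 2)
After 'neg': stack = [3, -3] (depth 2)
After 'div': stack = [-1] (depth 1)
After 'neg': stack = [1] (depth 1)
After 'push 9': stack = [1, 9] (depth 2)
After 'div': stack = [0] (depth 1)
After 'dup': stack = [0, 0] (depth 2)
After 'push 19': stack = [0, 0, 19] (depth 3)
After 'mod': stack = [0, 0] (depth 2)
After 'over': stack = [0, 0, 0] (depth 3)
After 'push -4': stack = [0, 0, 0, -4] (depth 4)
After 'rot': stack = [0, 0, -4, 0] (depth 4)
After 'push 4': stack = [0, 0, -4, 0, 4] (depth 5)
After 'pick 1': stack = [0, 0, -4, 0, 4, 0] (depth 6)
After 'rot': stack = [0, 0, -4, 4, 0, 0] (depth 6)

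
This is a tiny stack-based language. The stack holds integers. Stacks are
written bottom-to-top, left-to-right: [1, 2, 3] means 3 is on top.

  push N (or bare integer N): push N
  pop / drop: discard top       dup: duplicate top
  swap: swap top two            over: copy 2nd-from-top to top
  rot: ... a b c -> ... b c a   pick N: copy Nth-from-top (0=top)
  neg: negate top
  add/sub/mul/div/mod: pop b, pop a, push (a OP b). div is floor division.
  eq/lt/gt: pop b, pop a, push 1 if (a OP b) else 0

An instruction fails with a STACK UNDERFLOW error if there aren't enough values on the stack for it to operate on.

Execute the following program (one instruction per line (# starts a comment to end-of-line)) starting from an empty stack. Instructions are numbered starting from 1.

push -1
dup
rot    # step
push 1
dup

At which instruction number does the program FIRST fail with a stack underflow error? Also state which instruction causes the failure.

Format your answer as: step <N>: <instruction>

Step 1 ('push -1'): stack = [-1], depth = 1
Step 2 ('dup'): stack = [-1, -1], depth = 2
Step 3 ('rot'): needs 3 value(s) but depth is 2 — STACK UNDERFLOW

Answer: step 3: rot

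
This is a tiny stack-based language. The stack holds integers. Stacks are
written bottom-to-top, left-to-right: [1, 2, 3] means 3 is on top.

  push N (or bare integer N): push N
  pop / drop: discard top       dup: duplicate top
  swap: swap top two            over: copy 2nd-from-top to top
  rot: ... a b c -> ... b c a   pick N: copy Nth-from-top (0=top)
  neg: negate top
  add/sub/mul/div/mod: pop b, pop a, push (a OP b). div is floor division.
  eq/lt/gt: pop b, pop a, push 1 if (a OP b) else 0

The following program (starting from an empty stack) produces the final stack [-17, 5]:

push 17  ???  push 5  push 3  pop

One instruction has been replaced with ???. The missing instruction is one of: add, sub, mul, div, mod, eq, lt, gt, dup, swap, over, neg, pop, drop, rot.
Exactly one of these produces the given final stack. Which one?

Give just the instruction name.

Stack before ???: [17]
Stack after ???:  [-17]
The instruction that transforms [17] -> [-17] is: neg

Answer: neg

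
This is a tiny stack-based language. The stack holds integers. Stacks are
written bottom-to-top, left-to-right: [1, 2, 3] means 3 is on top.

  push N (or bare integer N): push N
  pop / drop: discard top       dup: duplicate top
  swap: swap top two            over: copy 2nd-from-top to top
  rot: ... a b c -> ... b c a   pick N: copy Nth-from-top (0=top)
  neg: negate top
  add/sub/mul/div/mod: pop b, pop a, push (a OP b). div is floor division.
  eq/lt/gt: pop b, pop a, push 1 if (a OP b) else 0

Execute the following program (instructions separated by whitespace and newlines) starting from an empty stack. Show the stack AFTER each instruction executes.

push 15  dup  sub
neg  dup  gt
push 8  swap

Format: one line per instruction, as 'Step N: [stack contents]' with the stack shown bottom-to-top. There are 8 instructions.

Step 1: [15]
Step 2: [15, 15]
Step 3: [0]
Step 4: [0]
Step 5: [0, 0]
Step 6: [0]
Step 7: [0, 8]
Step 8: [8, 0]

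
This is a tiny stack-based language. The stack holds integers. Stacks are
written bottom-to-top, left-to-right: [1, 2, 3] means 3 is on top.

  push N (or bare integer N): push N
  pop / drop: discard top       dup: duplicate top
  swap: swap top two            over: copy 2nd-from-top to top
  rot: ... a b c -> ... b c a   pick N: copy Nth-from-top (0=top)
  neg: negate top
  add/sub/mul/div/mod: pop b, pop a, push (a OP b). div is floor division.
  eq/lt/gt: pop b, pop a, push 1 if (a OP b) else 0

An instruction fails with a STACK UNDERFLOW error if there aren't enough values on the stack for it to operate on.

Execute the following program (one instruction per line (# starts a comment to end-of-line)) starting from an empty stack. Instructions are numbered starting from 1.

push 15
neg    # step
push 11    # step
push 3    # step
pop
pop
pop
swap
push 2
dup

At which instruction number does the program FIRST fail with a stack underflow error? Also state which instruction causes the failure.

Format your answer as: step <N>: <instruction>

Answer: step 8: swap

Derivation:
Step 1 ('push 15'): stack = [15], depth = 1
Step 2 ('neg'): stack = [-15], depth = 1
Step 3 ('push 11'): stack = [-15, 11], depth = 2
Step 4 ('push 3'): stack = [-15, 11, 3], depth = 3
Step 5 ('pop'): stack = [-15, 11], depth = 2
Step 6 ('pop'): stack = [-15], depth = 1
Step 7 ('pop'): stack = [], depth = 0
Step 8 ('swap'): needs 2 value(s) but depth is 0 — STACK UNDERFLOW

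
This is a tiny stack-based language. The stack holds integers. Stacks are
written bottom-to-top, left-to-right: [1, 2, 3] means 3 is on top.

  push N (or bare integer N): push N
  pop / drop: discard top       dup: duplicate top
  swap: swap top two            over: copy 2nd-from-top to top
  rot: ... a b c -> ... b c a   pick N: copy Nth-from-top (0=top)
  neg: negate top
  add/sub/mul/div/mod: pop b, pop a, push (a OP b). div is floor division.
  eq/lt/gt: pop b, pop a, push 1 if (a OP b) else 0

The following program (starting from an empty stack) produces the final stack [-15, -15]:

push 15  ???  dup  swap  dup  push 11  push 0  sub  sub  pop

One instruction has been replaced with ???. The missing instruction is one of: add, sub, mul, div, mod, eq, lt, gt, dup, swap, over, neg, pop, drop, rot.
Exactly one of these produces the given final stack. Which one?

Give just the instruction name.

Answer: neg

Derivation:
Stack before ???: [15]
Stack after ???:  [-15]
The instruction that transforms [15] -> [-15] is: neg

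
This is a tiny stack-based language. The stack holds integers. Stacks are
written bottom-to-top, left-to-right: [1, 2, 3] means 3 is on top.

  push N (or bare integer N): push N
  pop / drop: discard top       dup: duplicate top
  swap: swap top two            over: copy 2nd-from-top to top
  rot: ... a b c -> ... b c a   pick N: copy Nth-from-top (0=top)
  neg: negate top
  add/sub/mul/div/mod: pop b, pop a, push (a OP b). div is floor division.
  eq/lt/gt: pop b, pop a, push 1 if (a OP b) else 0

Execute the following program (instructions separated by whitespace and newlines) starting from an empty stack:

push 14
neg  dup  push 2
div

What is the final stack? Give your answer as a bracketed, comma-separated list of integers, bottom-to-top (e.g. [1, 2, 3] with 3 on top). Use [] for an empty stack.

Answer: [-14, -7]

Derivation:
After 'push 14': [14]
After 'neg': [-14]
After 'dup': [-14, -14]
After 'push 2': [-14, -14, 2]
After 'div': [-14, -7]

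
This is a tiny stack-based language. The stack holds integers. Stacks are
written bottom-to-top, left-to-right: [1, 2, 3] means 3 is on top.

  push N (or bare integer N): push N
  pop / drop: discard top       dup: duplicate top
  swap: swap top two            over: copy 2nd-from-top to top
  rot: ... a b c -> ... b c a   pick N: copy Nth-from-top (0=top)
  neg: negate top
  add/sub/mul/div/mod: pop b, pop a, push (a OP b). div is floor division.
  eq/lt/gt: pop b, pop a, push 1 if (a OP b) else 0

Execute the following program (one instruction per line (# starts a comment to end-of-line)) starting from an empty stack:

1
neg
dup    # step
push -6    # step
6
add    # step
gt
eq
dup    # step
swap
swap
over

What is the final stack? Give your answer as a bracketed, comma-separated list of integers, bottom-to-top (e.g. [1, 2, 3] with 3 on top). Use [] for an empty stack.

After 'push 1': [1]
After 'neg': [-1]
After 'dup': [-1, -1]
After 'push -6': [-1, -1, -6]
After 'push 6': [-1, -1, -6, 6]
After 'add': [-1, -1, 0]
After 'gt': [-1, 0]
After 'eq': [0]
After 'dup': [0, 0]
After 'swap': [0, 0]
After 'swap': [0, 0]
After 'over': [0, 0, 0]

Answer: [0, 0, 0]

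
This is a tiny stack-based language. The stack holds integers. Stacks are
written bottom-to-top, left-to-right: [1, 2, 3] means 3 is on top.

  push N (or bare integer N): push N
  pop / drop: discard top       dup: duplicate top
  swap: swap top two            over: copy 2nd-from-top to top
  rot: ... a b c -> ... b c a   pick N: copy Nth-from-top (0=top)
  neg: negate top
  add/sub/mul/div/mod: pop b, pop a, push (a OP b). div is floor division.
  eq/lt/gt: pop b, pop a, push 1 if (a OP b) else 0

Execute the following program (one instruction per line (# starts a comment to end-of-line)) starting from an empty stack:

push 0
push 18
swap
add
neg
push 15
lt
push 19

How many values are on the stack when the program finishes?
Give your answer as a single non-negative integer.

After 'push 0': stack = [0] (depth 1)
After 'push 18': stack = [0, 18] (depth 2)
After 'swap': stack = [18, 0] (depth 2)
After 'add': stack = [18] (depth 1)
After 'neg': stack = [-18] (depth 1)
After 'push 15': stack = [-18, 15] (depth 2)
After 'lt': stack = [1] (depth 1)
After 'push 19': stack = [1, 19] (depth 2)

Answer: 2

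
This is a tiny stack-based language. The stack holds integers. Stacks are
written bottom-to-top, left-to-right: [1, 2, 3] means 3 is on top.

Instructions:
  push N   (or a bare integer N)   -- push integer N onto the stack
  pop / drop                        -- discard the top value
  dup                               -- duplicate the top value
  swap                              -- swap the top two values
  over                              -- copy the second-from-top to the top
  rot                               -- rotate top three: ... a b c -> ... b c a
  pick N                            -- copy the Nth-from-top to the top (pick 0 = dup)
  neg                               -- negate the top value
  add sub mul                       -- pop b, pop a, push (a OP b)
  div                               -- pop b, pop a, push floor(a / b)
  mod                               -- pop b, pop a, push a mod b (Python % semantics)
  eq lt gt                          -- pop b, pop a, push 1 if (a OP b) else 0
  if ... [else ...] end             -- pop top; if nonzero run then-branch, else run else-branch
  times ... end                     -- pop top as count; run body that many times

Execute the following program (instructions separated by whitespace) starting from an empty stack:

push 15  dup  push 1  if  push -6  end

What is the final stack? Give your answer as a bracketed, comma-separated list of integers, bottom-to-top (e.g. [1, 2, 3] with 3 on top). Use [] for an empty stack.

Answer: [15, 15, -6]

Derivation:
After 'push 15': [15]
After 'dup': [15, 15]
After 'push 1': [15, 15, 1]
After 'if': [15, 15]
After 'push -6': [15, 15, -6]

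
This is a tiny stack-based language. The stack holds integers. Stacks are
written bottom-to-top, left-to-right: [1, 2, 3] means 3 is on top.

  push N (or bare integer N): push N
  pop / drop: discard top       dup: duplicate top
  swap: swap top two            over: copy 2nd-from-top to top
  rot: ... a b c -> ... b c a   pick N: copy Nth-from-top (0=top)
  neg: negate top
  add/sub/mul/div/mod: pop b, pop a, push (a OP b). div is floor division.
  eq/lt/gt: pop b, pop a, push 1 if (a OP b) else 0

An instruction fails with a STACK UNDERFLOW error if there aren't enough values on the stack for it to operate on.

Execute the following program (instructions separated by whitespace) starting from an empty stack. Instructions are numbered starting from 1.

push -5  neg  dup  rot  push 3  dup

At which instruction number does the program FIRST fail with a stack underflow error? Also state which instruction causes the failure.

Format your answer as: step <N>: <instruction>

Answer: step 4: rot

Derivation:
Step 1 ('push -5'): stack = [-5], depth = 1
Step 2 ('neg'): stack = [5], depth = 1
Step 3 ('dup'): stack = [5, 5], depth = 2
Step 4 ('rot'): needs 3 value(s) but depth is 2 — STACK UNDERFLOW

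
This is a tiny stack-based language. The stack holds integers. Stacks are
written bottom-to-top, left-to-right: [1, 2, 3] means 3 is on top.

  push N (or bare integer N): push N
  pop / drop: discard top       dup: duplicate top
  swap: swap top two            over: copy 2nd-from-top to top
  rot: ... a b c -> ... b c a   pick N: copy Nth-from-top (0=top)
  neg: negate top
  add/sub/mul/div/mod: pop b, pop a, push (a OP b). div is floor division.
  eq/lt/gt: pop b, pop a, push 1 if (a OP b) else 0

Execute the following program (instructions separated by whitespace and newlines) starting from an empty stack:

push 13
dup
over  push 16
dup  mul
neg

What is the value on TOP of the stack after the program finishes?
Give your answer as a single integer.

After 'push 13': [13]
After 'dup': [13, 13]
After 'over': [13, 13, 13]
After 'push 16': [13, 13, 13, 16]
After 'dup': [13, 13, 13, 16, 16]
After 'mul': [13, 13, 13, 256]
After 'neg': [13, 13, 13, -256]

Answer: -256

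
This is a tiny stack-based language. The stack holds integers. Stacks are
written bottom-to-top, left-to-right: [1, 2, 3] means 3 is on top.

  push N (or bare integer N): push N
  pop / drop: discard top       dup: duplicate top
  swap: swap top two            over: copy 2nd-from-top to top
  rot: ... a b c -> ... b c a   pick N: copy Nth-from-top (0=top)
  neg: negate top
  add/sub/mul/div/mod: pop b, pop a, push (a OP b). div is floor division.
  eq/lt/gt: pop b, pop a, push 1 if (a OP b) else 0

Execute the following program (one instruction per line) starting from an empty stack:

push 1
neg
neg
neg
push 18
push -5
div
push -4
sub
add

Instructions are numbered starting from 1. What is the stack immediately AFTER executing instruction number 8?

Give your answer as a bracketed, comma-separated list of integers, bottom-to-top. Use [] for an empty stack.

Answer: [-1, -4, -4]

Derivation:
Step 1 ('push 1'): [1]
Step 2 ('neg'): [-1]
Step 3 ('neg'): [1]
Step 4 ('neg'): [-1]
Step 5 ('push 18'): [-1, 18]
Step 6 ('push -5'): [-1, 18, -5]
Step 7 ('div'): [-1, -4]
Step 8 ('push -4'): [-1, -4, -4]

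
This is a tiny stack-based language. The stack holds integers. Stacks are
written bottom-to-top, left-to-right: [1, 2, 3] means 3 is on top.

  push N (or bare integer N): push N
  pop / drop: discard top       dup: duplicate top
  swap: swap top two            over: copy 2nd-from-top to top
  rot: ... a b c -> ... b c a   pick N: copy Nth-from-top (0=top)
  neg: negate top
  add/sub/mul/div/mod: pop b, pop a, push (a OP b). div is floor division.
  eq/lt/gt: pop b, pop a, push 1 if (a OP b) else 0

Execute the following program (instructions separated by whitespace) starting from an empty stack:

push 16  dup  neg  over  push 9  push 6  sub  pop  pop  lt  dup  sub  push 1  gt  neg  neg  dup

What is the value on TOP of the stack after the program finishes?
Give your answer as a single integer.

After 'push 16': [16]
After 'dup': [16, 16]
After 'neg': [16, -16]
After 'over': [16, -16, 16]
After 'push 9': [16, -16, 16, 9]
After 'push 6': [16, -16, 16, 9, 6]
After 'sub': [16, -16, 16, 3]
After 'pop': [16, -16, 16]
After 'pop': [16, -16]
After 'lt': [0]
After 'dup': [0, 0]
After 'sub': [0]
After 'push 1': [0, 1]
After 'gt': [0]
After 'neg': [0]
After 'neg': [0]
After 'dup': [0, 0]

Answer: 0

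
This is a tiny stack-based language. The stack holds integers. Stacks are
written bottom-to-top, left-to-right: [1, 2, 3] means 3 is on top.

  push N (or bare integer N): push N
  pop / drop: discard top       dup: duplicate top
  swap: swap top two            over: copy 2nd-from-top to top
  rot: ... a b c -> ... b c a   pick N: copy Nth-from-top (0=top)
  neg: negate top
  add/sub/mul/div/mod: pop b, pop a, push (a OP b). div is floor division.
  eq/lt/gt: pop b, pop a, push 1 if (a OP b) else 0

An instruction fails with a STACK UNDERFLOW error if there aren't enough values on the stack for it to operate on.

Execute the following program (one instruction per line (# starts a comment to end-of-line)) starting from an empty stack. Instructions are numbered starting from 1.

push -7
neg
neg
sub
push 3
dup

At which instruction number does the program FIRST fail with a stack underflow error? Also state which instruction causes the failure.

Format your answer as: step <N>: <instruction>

Step 1 ('push -7'): stack = [-7], depth = 1
Step 2 ('neg'): stack = [7], depth = 1
Step 3 ('neg'): stack = [-7], depth = 1
Step 4 ('sub'): needs 2 value(s) but depth is 1 — STACK UNDERFLOW

Answer: step 4: sub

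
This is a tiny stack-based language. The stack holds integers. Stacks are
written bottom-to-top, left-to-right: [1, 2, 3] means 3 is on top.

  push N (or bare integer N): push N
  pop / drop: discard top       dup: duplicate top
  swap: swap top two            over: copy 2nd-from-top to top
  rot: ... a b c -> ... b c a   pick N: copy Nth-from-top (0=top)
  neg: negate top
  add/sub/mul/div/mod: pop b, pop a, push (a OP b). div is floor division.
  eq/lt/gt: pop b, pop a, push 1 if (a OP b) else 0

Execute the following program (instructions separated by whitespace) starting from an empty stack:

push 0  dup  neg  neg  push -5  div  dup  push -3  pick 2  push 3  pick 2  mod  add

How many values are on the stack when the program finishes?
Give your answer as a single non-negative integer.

After 'push 0': stack = [0] (depth 1)
After 'dup': stack = [0, 0] (depth 2)
After 'neg': stack = [0, 0] (depth 2)
After 'neg': stack = [0, 0] (depth 2)
After 'push -5': stack = [0, 0, -5] (depth 3)
After 'div': stack = [0, 0] (depth 2)
After 'dup': stack = [0, 0, 0] (depth 3)
After 'push -3': stack = [0, 0, 0, -3] (depth 4)
After 'pick 2': stack = [0, 0, 0, -3, 0] (depth 5)
After 'push 3': stack = [0, 0, 0, -3, 0, 3] (depth 6)
After 'pick 2': stack = [0, 0, 0, -3, 0, 3, -3] (depth 7)
After 'mod': stack = [0, 0, 0, -3, 0, 0] (depth 6)
After 'add': stack = [0, 0, 0, -3, 0] (depth 5)

Answer: 5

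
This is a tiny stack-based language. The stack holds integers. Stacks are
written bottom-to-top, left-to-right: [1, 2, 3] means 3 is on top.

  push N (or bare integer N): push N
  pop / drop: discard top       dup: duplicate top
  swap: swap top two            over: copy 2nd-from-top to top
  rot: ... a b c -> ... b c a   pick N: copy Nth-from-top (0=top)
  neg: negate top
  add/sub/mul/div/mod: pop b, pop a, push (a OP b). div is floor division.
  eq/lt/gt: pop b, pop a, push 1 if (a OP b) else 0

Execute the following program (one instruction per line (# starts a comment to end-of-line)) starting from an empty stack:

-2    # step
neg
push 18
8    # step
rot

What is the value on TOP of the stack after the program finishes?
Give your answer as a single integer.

Answer: 2

Derivation:
After 'push -2': [-2]
After 'neg': [2]
After 'push 18': [2, 18]
After 'push 8': [2, 18, 8]
After 'rot': [18, 8, 2]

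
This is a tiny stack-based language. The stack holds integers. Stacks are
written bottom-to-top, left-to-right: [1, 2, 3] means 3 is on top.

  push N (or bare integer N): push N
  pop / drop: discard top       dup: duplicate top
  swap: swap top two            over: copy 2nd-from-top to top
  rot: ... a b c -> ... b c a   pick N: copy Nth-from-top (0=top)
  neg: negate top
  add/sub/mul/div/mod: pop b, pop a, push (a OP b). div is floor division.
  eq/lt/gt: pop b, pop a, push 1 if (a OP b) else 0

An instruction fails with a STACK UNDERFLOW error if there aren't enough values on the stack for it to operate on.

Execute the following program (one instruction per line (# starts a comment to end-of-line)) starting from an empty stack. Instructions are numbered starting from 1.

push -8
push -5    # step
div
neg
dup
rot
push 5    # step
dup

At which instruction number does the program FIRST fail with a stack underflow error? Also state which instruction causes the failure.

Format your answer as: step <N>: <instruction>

Answer: step 6: rot

Derivation:
Step 1 ('push -8'): stack = [-8], depth = 1
Step 2 ('push -5'): stack = [-8, -5], depth = 2
Step 3 ('div'): stack = [1], depth = 1
Step 4 ('neg'): stack = [-1], depth = 1
Step 5 ('dup'): stack = [-1, -1], depth = 2
Step 6 ('rot'): needs 3 value(s) but depth is 2 — STACK UNDERFLOW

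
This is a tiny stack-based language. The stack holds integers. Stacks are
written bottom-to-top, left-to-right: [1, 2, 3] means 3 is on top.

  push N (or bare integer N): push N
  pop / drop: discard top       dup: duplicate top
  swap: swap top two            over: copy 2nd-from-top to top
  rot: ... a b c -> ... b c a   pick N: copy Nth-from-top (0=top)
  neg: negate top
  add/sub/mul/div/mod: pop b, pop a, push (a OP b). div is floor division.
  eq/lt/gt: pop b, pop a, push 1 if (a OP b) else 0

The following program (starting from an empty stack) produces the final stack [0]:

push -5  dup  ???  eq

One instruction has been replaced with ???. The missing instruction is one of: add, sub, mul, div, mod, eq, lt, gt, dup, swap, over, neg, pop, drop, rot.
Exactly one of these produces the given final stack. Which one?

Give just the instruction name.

Stack before ???: [-5, -5]
Stack after ???:  [-5, 5]
The instruction that transforms [-5, -5] -> [-5, 5] is: neg

Answer: neg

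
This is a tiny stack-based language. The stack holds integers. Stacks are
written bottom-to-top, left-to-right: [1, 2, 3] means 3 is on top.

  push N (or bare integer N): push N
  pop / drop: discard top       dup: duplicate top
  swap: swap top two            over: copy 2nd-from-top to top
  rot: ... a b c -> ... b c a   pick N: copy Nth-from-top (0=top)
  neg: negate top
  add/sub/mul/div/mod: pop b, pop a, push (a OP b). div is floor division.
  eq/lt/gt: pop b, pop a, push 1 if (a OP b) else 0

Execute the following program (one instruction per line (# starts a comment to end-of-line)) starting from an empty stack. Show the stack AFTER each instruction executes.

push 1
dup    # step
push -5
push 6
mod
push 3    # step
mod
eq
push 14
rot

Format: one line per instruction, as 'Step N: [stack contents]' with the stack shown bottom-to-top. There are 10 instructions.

Step 1: [1]
Step 2: [1, 1]
Step 3: [1, 1, -5]
Step 4: [1, 1, -5, 6]
Step 5: [1, 1, 1]
Step 6: [1, 1, 1, 3]
Step 7: [1, 1, 1]
Step 8: [1, 1]
Step 9: [1, 1, 14]
Step 10: [1, 14, 1]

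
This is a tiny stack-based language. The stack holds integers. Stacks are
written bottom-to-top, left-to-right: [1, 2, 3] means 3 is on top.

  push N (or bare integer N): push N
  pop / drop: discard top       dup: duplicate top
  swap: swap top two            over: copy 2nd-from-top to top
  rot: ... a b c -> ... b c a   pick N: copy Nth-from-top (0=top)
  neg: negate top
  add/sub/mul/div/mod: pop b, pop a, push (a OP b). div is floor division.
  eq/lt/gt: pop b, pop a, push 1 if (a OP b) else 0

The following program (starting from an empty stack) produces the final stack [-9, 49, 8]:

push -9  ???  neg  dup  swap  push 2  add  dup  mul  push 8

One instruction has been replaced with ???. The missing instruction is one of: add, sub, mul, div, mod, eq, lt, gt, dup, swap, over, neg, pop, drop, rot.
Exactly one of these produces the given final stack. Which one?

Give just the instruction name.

Stack before ???: [-9]
Stack after ???:  [9]
The instruction that transforms [-9] -> [9] is: neg

Answer: neg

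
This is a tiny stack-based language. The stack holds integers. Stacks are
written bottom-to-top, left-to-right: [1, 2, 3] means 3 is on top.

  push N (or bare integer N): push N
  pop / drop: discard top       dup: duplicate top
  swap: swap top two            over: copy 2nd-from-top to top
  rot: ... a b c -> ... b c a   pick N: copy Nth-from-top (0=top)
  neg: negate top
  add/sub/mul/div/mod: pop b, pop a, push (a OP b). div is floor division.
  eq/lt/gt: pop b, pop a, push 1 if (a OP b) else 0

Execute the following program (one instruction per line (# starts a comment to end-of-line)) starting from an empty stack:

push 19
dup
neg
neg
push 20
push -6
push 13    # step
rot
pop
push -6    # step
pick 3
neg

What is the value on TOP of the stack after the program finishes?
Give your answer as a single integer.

Answer: -19

Derivation:
After 'push 19': [19]
After 'dup': [19, 19]
After 'neg': [19, -19]
After 'neg': [19, 19]
After 'push 20': [19, 19, 20]
After 'push -6': [19, 19, 20, -6]
After 'push 13': [19, 19, 20, -6, 13]
After 'rot': [19, 19, -6, 13, 20]
After 'pop': [19, 19, -6, 13]
After 'push -6': [19, 19, -6, 13, -6]
After 'pick 3': [19, 19, -6, 13, -6, 19]
After 'neg': [19, 19, -6, 13, -6, -19]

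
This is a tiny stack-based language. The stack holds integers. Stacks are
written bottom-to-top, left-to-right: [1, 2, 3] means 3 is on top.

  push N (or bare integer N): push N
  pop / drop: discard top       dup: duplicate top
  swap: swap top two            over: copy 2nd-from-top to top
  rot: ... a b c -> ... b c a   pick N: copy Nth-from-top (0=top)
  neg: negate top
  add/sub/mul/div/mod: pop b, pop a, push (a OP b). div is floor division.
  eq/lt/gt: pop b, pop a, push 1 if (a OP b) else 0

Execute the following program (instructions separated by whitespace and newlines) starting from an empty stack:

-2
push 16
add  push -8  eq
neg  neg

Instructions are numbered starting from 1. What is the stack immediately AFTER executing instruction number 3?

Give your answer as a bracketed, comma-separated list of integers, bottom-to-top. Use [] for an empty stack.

Answer: [14]

Derivation:
Step 1 ('-2'): [-2]
Step 2 ('push 16'): [-2, 16]
Step 3 ('add'): [14]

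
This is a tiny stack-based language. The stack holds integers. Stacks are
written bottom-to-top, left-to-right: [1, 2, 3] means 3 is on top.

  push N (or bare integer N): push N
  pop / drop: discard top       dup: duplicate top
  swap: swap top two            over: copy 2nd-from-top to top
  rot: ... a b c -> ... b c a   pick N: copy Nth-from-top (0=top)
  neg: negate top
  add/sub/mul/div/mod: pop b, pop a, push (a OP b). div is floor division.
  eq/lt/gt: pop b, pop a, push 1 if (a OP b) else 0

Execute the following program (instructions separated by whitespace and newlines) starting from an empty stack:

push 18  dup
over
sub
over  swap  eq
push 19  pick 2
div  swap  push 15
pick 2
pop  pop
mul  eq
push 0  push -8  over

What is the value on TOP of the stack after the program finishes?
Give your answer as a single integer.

After 'push 18': [18]
After 'dup': [18, 18]
After 'over': [18, 18, 18]
After 'sub': [18, 0]
After 'over': [18, 0, 18]
After 'swap': [18, 18, 0]
After 'eq': [18, 0]
After 'push 19': [18, 0, 19]
After 'pick 2': [18, 0, 19, 18]
After 'div': [18, 0, 1]
After 'swap': [18, 1, 0]
After 'push 15': [18, 1, 0, 15]
After 'pick 2': [18, 1, 0, 15, 1]
After 'pop': [18, 1, 0, 15]
After 'pop': [18, 1, 0]
After 'mul': [18, 0]
After 'eq': [0]
After 'push 0': [0, 0]
After 'push -8': [0, 0, -8]
After 'over': [0, 0, -8, 0]

Answer: 0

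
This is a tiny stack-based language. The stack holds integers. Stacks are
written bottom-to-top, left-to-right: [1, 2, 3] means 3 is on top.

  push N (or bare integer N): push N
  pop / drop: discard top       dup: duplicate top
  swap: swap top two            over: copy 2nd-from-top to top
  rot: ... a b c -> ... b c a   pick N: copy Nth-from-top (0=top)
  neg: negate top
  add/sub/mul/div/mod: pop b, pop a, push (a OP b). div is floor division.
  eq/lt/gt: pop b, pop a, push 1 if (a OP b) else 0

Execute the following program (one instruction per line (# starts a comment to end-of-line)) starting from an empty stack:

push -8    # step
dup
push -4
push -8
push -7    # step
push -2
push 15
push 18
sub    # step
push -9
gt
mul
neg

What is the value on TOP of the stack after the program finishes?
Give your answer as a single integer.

After 'push -8': [-8]
After 'dup': [-8, -8]
After 'push -4': [-8, -8, -4]
After 'push -8': [-8, -8, -4, -8]
After 'push -7': [-8, -8, -4, -8, -7]
After 'push -2': [-8, -8, -4, -8, -7, -2]
After 'push 15': [-8, -8, -4, -8, -7, -2, 15]
After 'push 18': [-8, -8, -4, -8, -7, -2, 15, 18]
After 'sub': [-8, -8, -4, -8, -7, -2, -3]
After 'push -9': [-8, -8, -4, -8, -7, -2, -3, -9]
After 'gt': [-8, -8, -4, -8, -7, -2, 1]
After 'mul': [-8, -8, -4, -8, -7, -2]
After 'neg': [-8, -8, -4, -8, -7, 2]

Answer: 2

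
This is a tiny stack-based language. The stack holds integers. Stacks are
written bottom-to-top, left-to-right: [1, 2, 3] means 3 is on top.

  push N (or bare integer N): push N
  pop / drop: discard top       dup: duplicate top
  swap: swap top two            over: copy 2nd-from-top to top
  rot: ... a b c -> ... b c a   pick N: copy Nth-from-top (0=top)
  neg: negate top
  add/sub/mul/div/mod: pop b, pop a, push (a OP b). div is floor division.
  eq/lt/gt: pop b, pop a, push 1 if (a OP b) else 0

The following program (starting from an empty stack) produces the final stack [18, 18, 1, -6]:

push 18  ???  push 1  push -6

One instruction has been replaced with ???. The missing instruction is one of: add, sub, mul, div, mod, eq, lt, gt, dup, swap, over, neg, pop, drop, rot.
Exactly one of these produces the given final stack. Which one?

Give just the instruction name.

Stack before ???: [18]
Stack after ???:  [18, 18]
The instruction that transforms [18] -> [18, 18] is: dup

Answer: dup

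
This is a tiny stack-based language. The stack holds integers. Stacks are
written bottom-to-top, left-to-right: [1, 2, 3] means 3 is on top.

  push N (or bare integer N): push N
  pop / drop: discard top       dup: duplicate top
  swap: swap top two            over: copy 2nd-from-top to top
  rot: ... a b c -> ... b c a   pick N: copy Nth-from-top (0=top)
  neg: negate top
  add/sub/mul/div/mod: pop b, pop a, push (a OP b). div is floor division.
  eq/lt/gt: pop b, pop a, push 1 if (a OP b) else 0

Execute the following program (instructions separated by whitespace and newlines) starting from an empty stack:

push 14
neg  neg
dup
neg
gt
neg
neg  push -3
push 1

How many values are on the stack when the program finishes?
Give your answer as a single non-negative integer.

Answer: 3

Derivation:
After 'push 14': stack = [14] (depth 1)
After 'neg': stack = [-14] (depth 1)
After 'neg': stack = [14] (depth 1)
After 'dup': stack = [14, 14] (depth 2)
After 'neg': stack = [14, -14] (depth 2)
After 'gt': stack = [1] (depth 1)
After 'neg': stack = [-1] (depth 1)
After 'neg': stack = [1] (depth 1)
After 'push -3': stack = [1, -3] (depth 2)
After 'push 1': stack = [1, -3, 1] (depth 3)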